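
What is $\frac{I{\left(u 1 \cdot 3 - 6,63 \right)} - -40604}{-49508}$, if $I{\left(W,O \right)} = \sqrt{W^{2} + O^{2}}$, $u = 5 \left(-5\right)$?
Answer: $- \frac{10151}{12377} - \frac{9 \sqrt{130}}{49508} \approx -0.82222$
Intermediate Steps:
$u = -25$
$I{\left(W,O \right)} = \sqrt{O^{2} + W^{2}}$
$\frac{I{\left(u 1 \cdot 3 - 6,63 \right)} - -40604}{-49508} = \frac{\sqrt{63^{2} + \left(- 25 \cdot 1 \cdot 3 - 6\right)^{2}} - -40604}{-49508} = \left(\sqrt{3969 + \left(\left(-25\right) 3 - 6\right)^{2}} + 40604\right) \left(- \frac{1}{49508}\right) = \left(\sqrt{3969 + \left(-75 - 6\right)^{2}} + 40604\right) \left(- \frac{1}{49508}\right) = \left(\sqrt{3969 + \left(-81\right)^{2}} + 40604\right) \left(- \frac{1}{49508}\right) = \left(\sqrt{3969 + 6561} + 40604\right) \left(- \frac{1}{49508}\right) = \left(\sqrt{10530} + 40604\right) \left(- \frac{1}{49508}\right) = \left(9 \sqrt{130} + 40604\right) \left(- \frac{1}{49508}\right) = \left(40604 + 9 \sqrt{130}\right) \left(- \frac{1}{49508}\right) = - \frac{10151}{12377} - \frac{9 \sqrt{130}}{49508}$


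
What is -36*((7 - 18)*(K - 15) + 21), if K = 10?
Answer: -2736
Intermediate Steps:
-36*((7 - 18)*(K - 15) + 21) = -36*((7 - 18)*(10 - 15) + 21) = -36*(-11*(-5) + 21) = -36*(55 + 21) = -36*76 = -2736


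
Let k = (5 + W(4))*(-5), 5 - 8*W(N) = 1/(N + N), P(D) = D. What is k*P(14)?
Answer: -12565/32 ≈ -392.66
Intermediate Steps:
W(N) = 5/8 - 1/(16*N) (W(N) = 5/8 - 1/(8*(N + N)) = 5/8 - 1/(2*N)/8 = 5/8 - 1/(16*N))
k = -1795/64 (k = (5 + (1/16)*(-1 + 10*4)/4)*(-5) = (5 + (1/16)*(1/4)*(-1 + 40))*(-5) = (5 + (1/16)*(1/4)*39)*(-5) = (5 + 39/64)*(-5) = (359/64)*(-5) = -1795/64 ≈ -28.047)
k*P(14) = -1795/64*14 = -12565/32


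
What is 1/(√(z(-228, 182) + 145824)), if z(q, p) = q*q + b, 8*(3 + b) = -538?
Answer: 2*√2191/41629 ≈ 0.0022488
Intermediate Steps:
b = -281/4 (b = -3 + (⅛)*(-538) = -3 - 269/4 = -281/4 ≈ -70.250)
z(q, p) = -281/4 + q² (z(q, p) = q*q - 281/4 = q² - 281/4 = -281/4 + q²)
1/(√(z(-228, 182) + 145824)) = 1/(√((-281/4 + (-228)²) + 145824)) = 1/(√((-281/4 + 51984) + 145824)) = 1/(√(207655/4 + 145824)) = 1/(√(790951/4)) = 1/(19*√2191/2) = 2*√2191/41629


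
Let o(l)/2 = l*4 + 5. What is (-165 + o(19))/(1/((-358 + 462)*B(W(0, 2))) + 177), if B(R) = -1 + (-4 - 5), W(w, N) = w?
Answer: -3120/184079 ≈ -0.016949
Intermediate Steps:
o(l) = 10 + 8*l (o(l) = 2*(l*4 + 5) = 2*(4*l + 5) = 2*(5 + 4*l) = 10 + 8*l)
B(R) = -10 (B(R) = -1 - 9 = -10)
(-165 + o(19))/(1/((-358 + 462)*B(W(0, 2))) + 177) = (-165 + (10 + 8*19))/(1/((-358 + 462)*(-10)) + 177) = (-165 + (10 + 152))/(-⅒/104 + 177) = (-165 + 162)/((1/104)*(-⅒) + 177) = -3/(-1/1040 + 177) = -3/184079/1040 = -3*1040/184079 = -3120/184079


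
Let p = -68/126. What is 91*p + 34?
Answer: -136/9 ≈ -15.111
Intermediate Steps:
p = -34/63 (p = -68*1/126 = -34/63 ≈ -0.53968)
91*p + 34 = 91*(-34/63) + 34 = -442/9 + 34 = -136/9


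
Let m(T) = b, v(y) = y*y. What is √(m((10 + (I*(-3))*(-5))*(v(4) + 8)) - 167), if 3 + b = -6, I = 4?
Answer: 4*I*√11 ≈ 13.266*I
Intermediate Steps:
v(y) = y²
b = -9 (b = -3 - 6 = -9)
m(T) = -9
√(m((10 + (I*(-3))*(-5))*(v(4) + 8)) - 167) = √(-9 - 167) = √(-176) = 4*I*√11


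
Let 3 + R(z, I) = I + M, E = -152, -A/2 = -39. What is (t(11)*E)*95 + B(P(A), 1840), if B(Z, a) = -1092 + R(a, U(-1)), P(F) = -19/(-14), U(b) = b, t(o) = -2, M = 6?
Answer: 27790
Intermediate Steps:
A = 78 (A = -2*(-39) = 78)
R(z, I) = 3 + I (R(z, I) = -3 + (I + 6) = -3 + (6 + I) = 3 + I)
P(F) = 19/14 (P(F) = -19*(-1/14) = 19/14)
B(Z, a) = -1090 (B(Z, a) = -1092 + (3 - 1) = -1092 + 2 = -1090)
(t(11)*E)*95 + B(P(A), 1840) = -2*(-152)*95 - 1090 = 304*95 - 1090 = 28880 - 1090 = 27790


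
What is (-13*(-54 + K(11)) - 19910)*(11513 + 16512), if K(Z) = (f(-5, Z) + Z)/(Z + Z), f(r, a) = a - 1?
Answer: -11850343225/22 ≈ -5.3865e+8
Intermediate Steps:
f(r, a) = -1 + a
K(Z) = (-1 + 2*Z)/(2*Z) (K(Z) = ((-1 + Z) + Z)/(Z + Z) = (-1 + 2*Z)/((2*Z)) = (-1 + 2*Z)*(1/(2*Z)) = (-1 + 2*Z)/(2*Z))
(-13*(-54 + K(11)) - 19910)*(11513 + 16512) = (-13*(-54 + (-1/2 + 11)/11) - 19910)*(11513 + 16512) = (-13*(-54 + (1/11)*(21/2)) - 19910)*28025 = (-13*(-54 + 21/22) - 19910)*28025 = (-13*(-1167/22) - 19910)*28025 = (15171/22 - 19910)*28025 = -422849/22*28025 = -11850343225/22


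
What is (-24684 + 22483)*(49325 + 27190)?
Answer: -168409515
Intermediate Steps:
(-24684 + 22483)*(49325 + 27190) = -2201*76515 = -168409515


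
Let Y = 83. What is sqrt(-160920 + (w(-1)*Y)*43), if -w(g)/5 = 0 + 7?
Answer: I*sqrt(285835) ≈ 534.64*I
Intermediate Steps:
w(g) = -35 (w(g) = -5*(0 + 7) = -5*7 = -35)
sqrt(-160920 + (w(-1)*Y)*43) = sqrt(-160920 - 35*83*43) = sqrt(-160920 - 2905*43) = sqrt(-160920 - 124915) = sqrt(-285835) = I*sqrt(285835)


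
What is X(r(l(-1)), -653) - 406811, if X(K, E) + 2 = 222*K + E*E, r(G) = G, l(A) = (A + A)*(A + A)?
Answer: 20484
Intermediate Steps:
l(A) = 4*A**2 (l(A) = (2*A)*(2*A) = 4*A**2)
X(K, E) = -2 + E**2 + 222*K (X(K, E) = -2 + (222*K + E*E) = -2 + (222*K + E**2) = -2 + (E**2 + 222*K) = -2 + E**2 + 222*K)
X(r(l(-1)), -653) - 406811 = (-2 + (-653)**2 + 222*(4*(-1)**2)) - 406811 = (-2 + 426409 + 222*(4*1)) - 406811 = (-2 + 426409 + 222*4) - 406811 = (-2 + 426409 + 888) - 406811 = 427295 - 406811 = 20484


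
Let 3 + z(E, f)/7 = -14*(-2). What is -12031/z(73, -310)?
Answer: -12031/175 ≈ -68.749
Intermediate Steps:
z(E, f) = 175 (z(E, f) = -21 + 7*(-14*(-2)) = -21 + 7*28 = -21 + 196 = 175)
-12031/z(73, -310) = -12031/175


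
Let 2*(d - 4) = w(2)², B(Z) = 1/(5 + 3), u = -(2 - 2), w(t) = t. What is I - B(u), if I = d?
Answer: 47/8 ≈ 5.8750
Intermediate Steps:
u = 0 (u = -1*0 = 0)
B(Z) = ⅛ (B(Z) = 1/8 = ⅛)
d = 6 (d = 4 + (½)*2² = 4 + (½)*4 = 4 + 2 = 6)
I = 6
I - B(u) = 6 - 1*⅛ = 6 - ⅛ = 47/8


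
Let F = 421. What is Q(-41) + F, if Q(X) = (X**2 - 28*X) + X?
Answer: 3209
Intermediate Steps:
Q(X) = X**2 - 27*X
Q(-41) + F = -41*(-27 - 41) + 421 = -41*(-68) + 421 = 2788 + 421 = 3209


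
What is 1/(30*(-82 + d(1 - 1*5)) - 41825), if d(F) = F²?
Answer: -1/43805 ≈ -2.2828e-5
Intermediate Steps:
1/(30*(-82 + d(1 - 1*5)) - 41825) = 1/(30*(-82 + (1 - 1*5)²) - 41825) = 1/(30*(-82 + (1 - 5)²) - 41825) = 1/(30*(-82 + (-4)²) - 41825) = 1/(30*(-82 + 16) - 41825) = 1/(30*(-66) - 41825) = 1/(-1980 - 41825) = 1/(-43805) = -1/43805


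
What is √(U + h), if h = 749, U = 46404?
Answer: √47153 ≈ 217.15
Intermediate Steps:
√(U + h) = √(46404 + 749) = √47153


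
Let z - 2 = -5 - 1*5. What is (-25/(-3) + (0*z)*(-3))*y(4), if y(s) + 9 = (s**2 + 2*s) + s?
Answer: 475/3 ≈ 158.33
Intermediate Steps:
z = -8 (z = 2 + (-5 - 1*5) = 2 + (-5 - 5) = 2 - 10 = -8)
y(s) = -9 + s**2 + 3*s (y(s) = -9 + ((s**2 + 2*s) + s) = -9 + (s**2 + 3*s) = -9 + s**2 + 3*s)
(-25/(-3) + (0*z)*(-3))*y(4) = (-25/(-3) + (0*(-8))*(-3))*(-9 + 4**2 + 3*4) = (-25*(-1/3) + 0*(-3))*(-9 + 16 + 12) = (25/3 + 0)*19 = (25/3)*19 = 475/3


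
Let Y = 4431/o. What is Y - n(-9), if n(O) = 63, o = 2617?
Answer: -160440/2617 ≈ -61.307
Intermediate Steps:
Y = 4431/2617 ≈ 1.6932
Y - n(-9) = 4431/2617 - 1*63 = 4431/2617 - 63 = -160440/2617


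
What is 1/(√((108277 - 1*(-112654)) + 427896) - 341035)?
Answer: -341035/116304222398 - √648827/116304222398 ≈ -2.9392e-6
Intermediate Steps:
1/(√((108277 - 1*(-112654)) + 427896) - 341035) = 1/(√((108277 + 112654) + 427896) - 341035) = 1/(√(220931 + 427896) - 341035) = 1/(√648827 - 341035) = 1/(-341035 + √648827)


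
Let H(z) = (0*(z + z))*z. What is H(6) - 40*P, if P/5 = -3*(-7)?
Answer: -4200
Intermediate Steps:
H(z) = 0 (H(z) = (0*(2*z))*z = 0*z = 0)
P = 105 (P = 5*(-3*(-7)) = 5*21 = 105)
H(6) - 40*P = 0 - 40*105 = 0 - 4200 = -4200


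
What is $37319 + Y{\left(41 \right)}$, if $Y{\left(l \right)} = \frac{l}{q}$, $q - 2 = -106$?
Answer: $\frac{3881135}{104} \approx 37319.0$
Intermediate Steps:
$q = -104$ ($q = 2 - 106 = -104$)
$Y{\left(l \right)} = - \frac{l}{104}$ ($Y{\left(l \right)} = \frac{l}{-104} = l \left(- \frac{1}{104}\right) = - \frac{l}{104}$)
$37319 + Y{\left(41 \right)} = 37319 - \frac{41}{104} = \frac{3881135}{104}$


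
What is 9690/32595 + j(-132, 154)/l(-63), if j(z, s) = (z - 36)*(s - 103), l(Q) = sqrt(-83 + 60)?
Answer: 646/2173 + 8568*I*sqrt(23)/23 ≈ 0.29729 + 1786.6*I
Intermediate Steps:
l(Q) = I*sqrt(23) (l(Q) = sqrt(-23) = I*sqrt(23))
j(z, s) = (-103 + s)*(-36 + z) (j(z, s) = (-36 + z)*(-103 + s) = (-103 + s)*(-36 + z))
9690/32595 + j(-132, 154)/l(-63) = 9690/32595 + (3708 - 103*(-132) - 36*154 + 154*(-132))/((I*sqrt(23))) = 9690*(1/32595) + (3708 + 13596 - 5544 - 20328)*(-I*sqrt(23)/23) = 646/2173 - (-8568)*I*sqrt(23)/23 = 646/2173 + 8568*I*sqrt(23)/23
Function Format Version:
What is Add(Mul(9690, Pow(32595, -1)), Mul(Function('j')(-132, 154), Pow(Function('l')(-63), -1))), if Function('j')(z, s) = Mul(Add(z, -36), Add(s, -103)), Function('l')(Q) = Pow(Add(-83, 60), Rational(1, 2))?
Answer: Add(Rational(646, 2173), Mul(Rational(8568, 23), I, Pow(23, Rational(1, 2)))) ≈ Add(0.29729, Mul(1786.6, I))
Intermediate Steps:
Function('l')(Q) = Mul(I, Pow(23, Rational(1, 2))) (Function('l')(Q) = Pow(-23, Rational(1, 2)) = Mul(I, Pow(23, Rational(1, 2))))
Function('j')(z, s) = Mul(Add(-103, s), Add(-36, z)) (Function('j')(z, s) = Mul(Add(-36, z), Add(-103, s)) = Mul(Add(-103, s), Add(-36, z)))
Add(Mul(9690, Pow(32595, -1)), Mul(Function('j')(-132, 154), Pow(Function('l')(-63), -1))) = Add(Mul(9690, Pow(32595, -1)), Mul(Add(3708, Mul(-103, -132), Mul(-36, 154), Mul(154, -132)), Pow(Mul(I, Pow(23, Rational(1, 2))), -1))) = Add(Mul(9690, Rational(1, 32595)), Mul(Add(3708, 13596, -5544, -20328), Mul(Rational(-1, 23), I, Pow(23, Rational(1, 2))))) = Add(Rational(646, 2173), Mul(-8568, Mul(Rational(-1, 23), I, Pow(23, Rational(1, 2))))) = Add(Rational(646, 2173), Mul(Rational(8568, 23), I, Pow(23, Rational(1, 2))))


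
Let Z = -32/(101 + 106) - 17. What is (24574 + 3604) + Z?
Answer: 5829295/207 ≈ 28161.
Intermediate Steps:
Z = -3551/207 (Z = -32/207 - 17 = -3551/207 ≈ -17.155)
(24574 + 3604) + Z = (24574 + 3604) - 3551/207 = 28178 - 3551/207 = 5829295/207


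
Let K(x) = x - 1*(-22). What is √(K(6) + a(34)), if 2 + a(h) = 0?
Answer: √26 ≈ 5.0990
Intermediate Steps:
K(x) = 22 + x (K(x) = x + 22 = 22 + x)
a(h) = -2 (a(h) = -2 + 0 = -2)
√(K(6) + a(34)) = √((22 + 6) - 2) = √(28 - 2) = √26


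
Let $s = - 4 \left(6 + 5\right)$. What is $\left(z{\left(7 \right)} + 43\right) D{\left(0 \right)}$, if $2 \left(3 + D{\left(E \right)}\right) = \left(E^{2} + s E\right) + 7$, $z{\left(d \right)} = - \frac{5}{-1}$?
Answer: $24$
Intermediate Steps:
$s = -44$ ($s = \left(-4\right) 11 = -44$)
$z{\left(d \right)} = 5$ ($z{\left(d \right)} = \left(-5\right) \left(-1\right) = 5$)
$D{\left(E \right)} = \frac{1}{2} + \frac{E^{2}}{2} - 22 E$ ($D{\left(E \right)} = -3 + \frac{\left(E^{2} - 44 E\right) + 7}{2} = -3 + \frac{7 + E^{2} - 44 E}{2} = -3 + \left(\frac{7}{2} + \frac{E^{2}}{2} - 22 E\right) = \frac{1}{2} + \frac{E^{2}}{2} - 22 E$)
$\left(z{\left(7 \right)} + 43\right) D{\left(0 \right)} = \left(5 + 43\right) \left(\frac{1}{2} + \frac{0^{2}}{2} - 0\right) = 48 \left(\frac{1}{2} + \frac{1}{2} \cdot 0 + 0\right) = 48 \left(\frac{1}{2} + 0 + 0\right) = 48 \cdot \frac{1}{2} = 24$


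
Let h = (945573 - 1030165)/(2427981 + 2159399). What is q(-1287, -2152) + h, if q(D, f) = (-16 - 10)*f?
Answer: 64168250292/1146845 ≈ 55952.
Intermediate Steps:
q(D, f) = -26*f
h = -21148/1146845 (h = -84592/4587380 = -84592*1/4587380 = -21148/1146845 ≈ -0.018440)
q(-1287, -2152) + h = -26*(-2152) - 21148/1146845 = 55952 - 21148/1146845 = 64168250292/1146845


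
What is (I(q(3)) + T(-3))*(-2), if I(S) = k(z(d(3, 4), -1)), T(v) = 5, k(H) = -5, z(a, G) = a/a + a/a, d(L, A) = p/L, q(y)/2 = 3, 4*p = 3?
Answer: 0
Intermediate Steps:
p = ¾ (p = (¼)*3 = ¾ ≈ 0.75000)
q(y) = 6 (q(y) = 2*3 = 6)
d(L, A) = 3/(4*L)
z(a, G) = 2 (z(a, G) = 1 + 1 = 2)
I(S) = -5
(I(q(3)) + T(-3))*(-2) = (-5 + 5)*(-2) = 0*(-2) = 0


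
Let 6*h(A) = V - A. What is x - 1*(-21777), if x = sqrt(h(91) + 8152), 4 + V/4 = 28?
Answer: 21777 + sqrt(293502)/6 ≈ 21867.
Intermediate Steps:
V = 96 (V = -16 + 4*28 = -16 + 112 = 96)
h(A) = 16 - A/6 (h(A) = (96 - A)/6 = 16 - A/6)
x = sqrt(293502)/6 (x = sqrt((16 - 1/6*91) + 8152) = sqrt((16 - 91/6) + 8152) = sqrt(5/6 + 8152) = sqrt(48917/6) = sqrt(293502)/6 ≈ 90.293)
x - 1*(-21777) = sqrt(293502)/6 - 1*(-21777) = sqrt(293502)/6 + 21777 = 21777 + sqrt(293502)/6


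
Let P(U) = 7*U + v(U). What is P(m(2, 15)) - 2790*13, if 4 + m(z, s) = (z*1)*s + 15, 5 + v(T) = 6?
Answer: -35982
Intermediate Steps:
v(T) = 1 (v(T) = -5 + 6 = 1)
m(z, s) = 11 + s*z (m(z, s) = -4 + ((z*1)*s + 15) = -4 + (z*s + 15) = -4 + (s*z + 15) = -4 + (15 + s*z) = 11 + s*z)
P(U) = 1 + 7*U (P(U) = 7*U + 1 = 1 + 7*U)
P(m(2, 15)) - 2790*13 = (1 + 7*(11 + 15*2)) - 2790*13 = (1 + 7*(11 + 30)) - 1*36270 = (1 + 7*41) - 36270 = (1 + 287) - 36270 = 288 - 36270 = -35982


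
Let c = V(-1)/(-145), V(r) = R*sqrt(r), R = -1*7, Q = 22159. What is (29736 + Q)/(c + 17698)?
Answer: 19310152852750/6585433764149 - 52673425*I/6585433764149 ≈ 2.9323 - 7.9985e-6*I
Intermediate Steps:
R = -7
V(r) = -7*sqrt(r)
c = 7*I/145 (c = (-7*I)/(-145) = -(-7)*I/145 = 7*I/145 ≈ 0.048276*I)
(29736 + Q)/(c + 17698) = (29736 + 22159)/(7*I/145 + 17698) = 51895/(17698 + 7*I/145) = 51895*(21025*(17698 - 7*I/145)/6585433764149) = 1091092375*(17698 - 7*I/145)/6585433764149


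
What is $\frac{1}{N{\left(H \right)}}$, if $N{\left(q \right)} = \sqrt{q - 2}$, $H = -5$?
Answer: $- \frac{i \sqrt{7}}{7} \approx - 0.37796 i$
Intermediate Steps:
$N{\left(q \right)} = \sqrt{-2 + q}$
$\frac{1}{N{\left(H \right)}} = \frac{1}{\sqrt{-2 - 5}} = \frac{1}{\sqrt{-7}} = \frac{1}{i \sqrt{7}} = - \frac{i \sqrt{7}}{7}$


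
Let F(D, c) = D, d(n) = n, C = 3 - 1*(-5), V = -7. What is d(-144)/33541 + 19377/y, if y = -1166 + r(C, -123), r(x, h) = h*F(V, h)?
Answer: -649967877/10230005 ≈ -63.535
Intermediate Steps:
C = 8 (C = 3 + 5 = 8)
r(x, h) = -7*h (r(x, h) = h*(-7) = -7*h)
y = -305 (y = -1166 - 7*(-123) = -1166 + 861 = -305)
d(-144)/33541 + 19377/y = -144/33541 + 19377/(-305) = -144*1/33541 + 19377*(-1/305) = -144/33541 - 19377/305 = -649967877/10230005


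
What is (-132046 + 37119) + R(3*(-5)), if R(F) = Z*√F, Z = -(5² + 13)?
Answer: -94927 - 38*I*√15 ≈ -94927.0 - 147.17*I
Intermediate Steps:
Z = -38 (Z = -(25 + 13) = -1*38 = -38)
R(F) = -38*√F
(-132046 + 37119) + R(3*(-5)) = (-132046 + 37119) - 38*I*√15 = -94927 - 38*I*√15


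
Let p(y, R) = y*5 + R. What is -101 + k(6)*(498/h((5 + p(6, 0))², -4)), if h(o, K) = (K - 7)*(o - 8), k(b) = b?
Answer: -1355075/13387 ≈ -101.22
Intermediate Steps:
p(y, R) = R + 5*y (p(y, R) = 5*y + R = R + 5*y)
h(o, K) = (-8 + o)*(-7 + K) (h(o, K) = (-7 + K)*(-8 + o) = (-8 + o)*(-7 + K))
-101 + k(6)*(498/h((5 + p(6, 0))², -4)) = -101 + 6*(498/(56 - 8*(-4) - 7*(5 + (0 + 5*6))² - 4*(5 + (0 + 5*6))²)) = -101 + 6*(498/(56 + 32 - 7*(5 + (0 + 30))² - 4*(5 + (0 + 30))²)) = -101 + 6*(498/(56 + 32 - 7*(5 + 30)² - 4*(5 + 30)²)) = -101 + 6*(498/(56 + 32 - 7*35² - 4*35²)) = -101 + 6*(498/(56 + 32 - 7*1225 - 4*1225)) = -101 + 6*(498/(56 + 32 - 8575 - 4900)) = -101 + 6*(498/(-13387)) = -101 + 6*(498*(-1/13387)) = -101 + 6*(-498/13387) = -101 - 2988/13387 = -1355075/13387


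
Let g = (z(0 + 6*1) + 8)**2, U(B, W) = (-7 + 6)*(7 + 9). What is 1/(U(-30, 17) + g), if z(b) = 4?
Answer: 1/128 ≈ 0.0078125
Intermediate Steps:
U(B, W) = -16 (U(B, W) = -1*16 = -16)
g = 144 (g = (4 + 8)**2 = 12**2 = 144)
1/(U(-30, 17) + g) = 1/(-16 + 144) = 1/128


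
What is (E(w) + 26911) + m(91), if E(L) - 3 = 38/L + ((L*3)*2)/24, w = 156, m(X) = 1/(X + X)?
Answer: 7358237/273 ≈ 26953.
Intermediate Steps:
m(X) = 1/(2*X)
E(L) = 3 + 38/L + L/4 (E(L) = 3 + (38/L + ((L*3)*2)/24) = 3 + (38/L + ((3*L)*2)*(1/24)) = 3 + (38/L + (6*L)*(1/24)) = 3 + (38/L + L/4) = 3 + 38/L + L/4)
(E(w) + 26911) + m(91) = ((3 + 38/156 + (1/4)*156) + 26911) + (1/2)/91 = ((3 + 38*(1/156) + 39) + 26911) + (1/2)*(1/91) = ((3 + 19/78 + 39) + 26911) + 1/182 = (3295/78 + 26911) + 1/182 = 2102353/78 + 1/182 = 7358237/273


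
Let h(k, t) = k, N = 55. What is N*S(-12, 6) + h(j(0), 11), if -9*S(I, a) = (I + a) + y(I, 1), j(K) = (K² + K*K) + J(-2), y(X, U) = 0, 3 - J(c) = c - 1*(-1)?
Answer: 122/3 ≈ 40.667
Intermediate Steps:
J(c) = 2 - c (J(c) = 3 - (c - 1*(-1)) = 3 - (c + 1) = 3 - (1 + c) = 3 + (-1 - c) = 2 - c)
j(K) = 4 + 2*K² (j(K) = (K² + K*K) + (2 - 1*(-2)) = (K² + K²) + (2 + 2) = 2*K² + 4 = 4 + 2*K²)
S(I, a) = -I/9 - a/9 (S(I, a) = -((I + a) + 0)/9 = -(I + a)/9 = -I/9 - a/9)
N*S(-12, 6) + h(j(0), 11) = 55*(-⅑*(-12) - ⅑*6) + (4 + 2*0²) = 55*(4/3 - ⅔) + (4 + 2*0) = 55*(⅔) + (4 + 0) = 110/3 + 4 = 122/3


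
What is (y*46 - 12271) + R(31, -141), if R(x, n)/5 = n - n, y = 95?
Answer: -7901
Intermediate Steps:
R(x, n) = 0 (R(x, n) = 5*(n - n) = 5*0 = 0)
(y*46 - 12271) + R(31, -141) = (95*46 - 12271) + 0 = (4370 - 12271) + 0 = -7901 + 0 = -7901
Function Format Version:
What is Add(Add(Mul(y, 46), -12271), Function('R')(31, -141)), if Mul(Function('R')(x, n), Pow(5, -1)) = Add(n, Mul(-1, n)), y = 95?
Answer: -7901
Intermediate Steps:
Function('R')(x, n) = 0 (Function('R')(x, n) = Mul(5, Add(n, Mul(-1, n))) = Mul(5, 0) = 0)
Add(Add(Mul(y, 46), -12271), Function('R')(31, -141)) = Add(Add(Mul(95, 46), -12271), 0) = Add(Add(4370, -12271), 0) = Add(-7901, 0) = -7901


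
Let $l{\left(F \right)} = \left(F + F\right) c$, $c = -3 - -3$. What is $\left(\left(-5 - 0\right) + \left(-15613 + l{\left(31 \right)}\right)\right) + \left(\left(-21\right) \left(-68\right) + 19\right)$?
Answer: $-14171$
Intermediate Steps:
$c = 0$ ($c = -3 + 3 = 0$)
$l{\left(F \right)} = 0$ ($l{\left(F \right)} = \left(F + F\right) 0 = 2 F 0 = 0$)
$\left(\left(-5 - 0\right) + \left(-15613 + l{\left(31 \right)}\right)\right) + \left(\left(-21\right) \left(-68\right) + 19\right) = \left(\left(-5 - 0\right) + \left(-15613 + 0\right)\right) + \left(\left(-21\right) \left(-68\right) + 19\right) = \left(\left(-5 + 0\right) - 15613\right) + \left(1428 + 19\right) = \left(-5 - 15613\right) + 1447 = -15618 + 1447 = -14171$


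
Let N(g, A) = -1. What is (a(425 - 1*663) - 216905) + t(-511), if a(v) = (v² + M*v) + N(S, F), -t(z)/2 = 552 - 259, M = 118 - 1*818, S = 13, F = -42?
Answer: 5752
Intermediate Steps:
M = -700 (M = 118 - 818 = -700)
t(z) = -586 (t(z) = -2*(552 - 259) = -2*293 = -586)
a(v) = -1 + v² - 700*v (a(v) = (v² - 700*v) - 1 = -1 + v² - 700*v)
(a(425 - 1*663) - 216905) + t(-511) = ((-1 + (425 - 1*663)² - 700*(425 - 1*663)) - 216905) - 586 = ((-1 + (425 - 663)² - 700*(425 - 663)) - 216905) - 586 = ((-1 + (-238)² - 700*(-238)) - 216905) - 586 = ((-1 + 56644 + 166600) - 216905) - 586 = (223243 - 216905) - 586 = 6338 - 586 = 5752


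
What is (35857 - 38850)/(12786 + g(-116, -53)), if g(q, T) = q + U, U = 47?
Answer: -2993/12717 ≈ -0.23535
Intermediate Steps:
g(q, T) = 47 + q (g(q, T) = q + 47 = 47 + q)
(35857 - 38850)/(12786 + g(-116, -53)) = (35857 - 38850)/(12786 + (47 - 116)) = -2993/(12786 - 69) = -2993/12717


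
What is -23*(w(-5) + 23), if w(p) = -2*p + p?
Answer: -644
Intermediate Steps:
w(p) = -p
-23*(w(-5) + 23) = -23*(-1*(-5) + 23) = -23*(5 + 23) = -23*28 = -644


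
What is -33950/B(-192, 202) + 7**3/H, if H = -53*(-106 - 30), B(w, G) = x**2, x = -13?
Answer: -244653633/1218152 ≈ -200.84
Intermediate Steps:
B(w, G) = 169 (B(w, G) = (-13)**2 = 169)
H = 7208 (H = -53*(-136) = 7208)
-33950/B(-192, 202) + 7**3/H = -33950/169 + 7**3/7208 = -33950*1/169 + 343*(1/7208) = -33950/169 + 343/7208 = -244653633/1218152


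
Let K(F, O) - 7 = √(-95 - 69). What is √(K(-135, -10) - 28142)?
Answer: √(-28135 + 2*I*√41) ≈ 0.0382 + 167.73*I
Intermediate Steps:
K(F, O) = 7 + 2*I*√41 (K(F, O) = 7 + √(-95 - 69) = 7 + √(-164) = 7 + 2*I*√41)
√(K(-135, -10) - 28142) = √((7 + 2*I*√41) - 28142) = √(-28135 + 2*I*√41)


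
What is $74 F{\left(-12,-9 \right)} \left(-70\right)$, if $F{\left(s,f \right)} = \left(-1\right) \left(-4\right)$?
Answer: $-20720$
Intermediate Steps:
$F{\left(s,f \right)} = 4$
$74 F{\left(-12,-9 \right)} \left(-70\right) = 74 \cdot 4 \left(-70\right) = 296 \left(-70\right) = -20720$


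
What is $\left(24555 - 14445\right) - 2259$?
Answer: $7851$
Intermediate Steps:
$\left(24555 - 14445\right) - 2259 = 10110 - 2259 = 7851$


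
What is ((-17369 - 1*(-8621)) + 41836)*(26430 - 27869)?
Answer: -47613632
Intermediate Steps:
((-17369 - 1*(-8621)) + 41836)*(26430 - 27869) = ((-17369 + 8621) + 41836)*(-1439) = (-8748 + 41836)*(-1439) = 33088*(-1439) = -47613632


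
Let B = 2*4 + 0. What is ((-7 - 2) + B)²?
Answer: 1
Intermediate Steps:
B = 8 (B = 8 + 0 = 8)
((-7 - 2) + B)² = ((-7 - 2) + 8)² = (-9 + 8)² = (-1)² = 1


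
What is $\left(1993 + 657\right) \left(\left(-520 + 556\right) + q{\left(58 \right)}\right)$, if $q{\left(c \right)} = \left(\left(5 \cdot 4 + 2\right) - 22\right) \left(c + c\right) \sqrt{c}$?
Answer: $95400$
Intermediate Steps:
$q{\left(c \right)} = 0$ ($q{\left(c \right)} = \left(\left(20 + 2\right) - 22\right) 2 c \sqrt{c} = \left(22 - 22\right) 2 c \sqrt{c} = 0 \cdot 2 c \sqrt{c} = 0 \sqrt{c} = 0$)
$\left(1993 + 657\right) \left(\left(-520 + 556\right) + q{\left(58 \right)}\right) = \left(1993 + 657\right) \left(\left(-520 + 556\right) + 0\right) = 2650 \left(36 + 0\right) = 2650 \cdot 36 = 95400$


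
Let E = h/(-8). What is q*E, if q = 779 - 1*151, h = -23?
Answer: 3611/2 ≈ 1805.5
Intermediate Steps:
E = 23/8 (E = -23/(-8) = -23*(-⅛) = 23/8 ≈ 2.8750)
q = 628 (q = 779 - 151 = 628)
q*E = 628*(23/8) = 3611/2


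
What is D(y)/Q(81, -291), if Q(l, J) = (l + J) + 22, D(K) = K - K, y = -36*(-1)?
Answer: 0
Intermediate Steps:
y = 36
D(K) = 0
Q(l, J) = 22 + J + l (Q(l, J) = (J + l) + 22 = 22 + J + l)
D(y)/Q(81, -291) = 0/(22 - 291 + 81) = 0/(-188) = 0*(-1/188) = 0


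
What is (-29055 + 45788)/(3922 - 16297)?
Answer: -16733/12375 ≈ -1.3522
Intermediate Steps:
(-29055 + 45788)/(3922 - 16297) = 16733/(-12375) = 16733*(-1/12375) = -16733/12375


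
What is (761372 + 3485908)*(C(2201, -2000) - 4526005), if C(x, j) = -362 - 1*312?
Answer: -19226073183120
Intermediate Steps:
C(x, j) = -674 (C(x, j) = -362 - 312 = -674)
(761372 + 3485908)*(C(2201, -2000) - 4526005) = (761372 + 3485908)*(-674 - 4526005) = 4247280*(-4526679) = -19226073183120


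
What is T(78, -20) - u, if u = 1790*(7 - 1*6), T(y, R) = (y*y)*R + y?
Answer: -123392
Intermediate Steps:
T(y, R) = y + R*y² (T(y, R) = y²*R + y = R*y² + y = y + R*y²)
u = 1790 (u = 1790*(7 - 6) = 1790*1 = 1790)
T(78, -20) - u = 78*(1 - 20*78) - 1*1790 = 78*(1 - 1560) - 1790 = 78*(-1559) - 1790 = -121602 - 1790 = -123392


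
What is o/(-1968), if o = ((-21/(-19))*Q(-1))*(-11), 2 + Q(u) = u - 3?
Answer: -231/6232 ≈ -0.037067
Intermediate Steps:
Q(u) = -5 + u (Q(u) = -2 + (u - 3) = -2 + (-3 + u) = -5 + u)
o = 1386/19 (o = ((-21/(-19))*(-5 - 1))*(-11) = (-21*(-1/19)*(-6))*(-11) = ((21/19)*(-6))*(-11) = -126/19*(-11) = 1386/19 ≈ 72.947)
o/(-1968) = (1386/19)/(-1968) = (1386/19)*(-1/1968) = -231/6232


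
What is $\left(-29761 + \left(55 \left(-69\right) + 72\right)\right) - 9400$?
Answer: $-42884$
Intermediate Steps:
$\left(-29761 + \left(55 \left(-69\right) + 72\right)\right) - 9400 = \left(-29761 + \left(-3795 + 72\right)\right) - 9400 = \left(-29761 - 3723\right) - 9400 = -33484 - 9400 = -42884$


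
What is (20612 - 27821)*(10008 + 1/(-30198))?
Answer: -726238463949/10066 ≈ -7.2148e+7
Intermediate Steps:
(20612 - 27821)*(10008 + 1/(-30198)) = -7209*(10008 - 1/30198) = -7209*302221583/30198 = -726238463949/10066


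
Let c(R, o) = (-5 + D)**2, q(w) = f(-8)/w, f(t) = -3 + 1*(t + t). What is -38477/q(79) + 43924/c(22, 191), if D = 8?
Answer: 28191703/171 ≈ 1.6486e+5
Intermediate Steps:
f(t) = -3 + 2*t (f(t) = -3 + 1*(2*t) = -3 + 2*t)
q(w) = -19/w (q(w) = (-3 + 2*(-8))/w = (-3 - 16)/w = -19/w)
c(R, o) = 9 (c(R, o) = (-5 + 8)**2 = 3**2 = 9)
-38477/q(79) + 43924/c(22, 191) = -38477/((-19/79)) + 43924/9 = -38477/((-19*1/79)) + 43924*(1/9) = -38477/(-19/79) + 43924/9 = -38477*(-79/19) + 43924/9 = 3039683/19 + 43924/9 = 28191703/171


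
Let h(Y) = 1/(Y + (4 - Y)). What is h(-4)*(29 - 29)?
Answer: 0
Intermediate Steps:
h(Y) = ¼ (h(Y) = 1/4 = ¼)
h(-4)*(29 - 29) = (29 - 29)/4 = (¼)*0 = 0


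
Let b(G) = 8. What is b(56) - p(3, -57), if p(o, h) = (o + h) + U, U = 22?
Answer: 40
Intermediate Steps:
p(o, h) = 22 + h + o (p(o, h) = (o + h) + 22 = (h + o) + 22 = 22 + h + o)
b(56) - p(3, -57) = 8 - (22 - 57 + 3) = 8 - 1*(-32) = 8 + 32 = 40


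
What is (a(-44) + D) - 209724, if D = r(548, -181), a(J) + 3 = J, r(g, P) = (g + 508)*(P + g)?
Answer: 177781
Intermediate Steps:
r(g, P) = (508 + g)*(P + g)
a(J) = -3 + J
D = 387552 (D = 548² + 508*(-181) + 508*548 - 181*548 = 300304 - 91948 + 278384 - 99188 = 387552)
(a(-44) + D) - 209724 = ((-3 - 44) + 387552) - 209724 = (-47 + 387552) - 209724 = 387505 - 209724 = 177781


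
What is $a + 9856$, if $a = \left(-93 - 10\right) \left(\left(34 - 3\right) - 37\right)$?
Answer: $10474$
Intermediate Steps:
$a = 618$ ($a = - 103 \left(31 - 37\right) = \left(-103\right) \left(-6\right) = 618$)
$a + 9856 = 618 + 9856 = 10474$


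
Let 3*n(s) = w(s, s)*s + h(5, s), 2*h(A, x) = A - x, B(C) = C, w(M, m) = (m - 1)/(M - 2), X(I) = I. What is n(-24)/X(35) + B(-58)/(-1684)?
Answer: -27149/574665 ≈ -0.047243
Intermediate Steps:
w(M, m) = (-1 + m)/(-2 + M)
h(A, x) = A/2 - x/2 (h(A, x) = (A - x)/2 = A/2 - x/2)
n(s) = ⅚ - s/6 + s*(-1 + s)/(3*(-2 + s)) (n(s) = (((-1 + s)/(-2 + s))*s + ((½)*5 - s/2))/3 = (s*(-1 + s)/(-2 + s) + (5/2 - s/2))/3 = (5/2 - s/2 + s*(-1 + s)/(-2 + s))/3 = ⅚ - s/6 + s*(-1 + s)/(3*(-2 + s)))
n(-24)/X(35) + B(-58)/(-1684) = ((-10 + (-24)² + 5*(-24))/(6*(-2 - 24)))/35 - 58/(-1684) = ((⅙)*(-10 + 576 - 120)/(-26))*(1/35) - 58*(-1/1684) = ((⅙)*(-1/26)*446)*(1/35) + 29/842 = -223/78*1/35 + 29/842 = -223/2730 + 29/842 = -27149/574665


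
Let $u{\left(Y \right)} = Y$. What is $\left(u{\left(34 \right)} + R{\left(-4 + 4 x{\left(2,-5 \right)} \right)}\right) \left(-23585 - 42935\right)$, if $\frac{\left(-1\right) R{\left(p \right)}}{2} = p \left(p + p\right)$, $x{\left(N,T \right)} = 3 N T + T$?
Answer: $5515173200$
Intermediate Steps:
$x{\left(N,T \right)} = T + 3 N T$ ($x{\left(N,T \right)} = 3 N T + T = T + 3 N T$)
$R{\left(p \right)} = - 4 p^{2}$ ($R{\left(p \right)} = - 2 p \left(p + p\right) = - 2 p 2 p = - 2 \cdot 2 p^{2} = - 4 p^{2}$)
$\left(u{\left(34 \right)} + R{\left(-4 + 4 x{\left(2,-5 \right)} \right)}\right) \left(-23585 - 42935\right) = \left(34 - 4 \left(-4 + 4 \left(- 5 \left(1 + 3 \cdot 2\right)\right)\right)^{2}\right) \left(-23585 - 42935\right) = \left(34 - 4 \left(-4 + 4 \left(- 5 \left(1 + 6\right)\right)\right)^{2}\right) \left(-66520\right) = \left(34 - 4 \left(-4 + 4 \left(\left(-5\right) 7\right)\right)^{2}\right) \left(-66520\right) = \left(34 - 4 \left(-4 + 4 \left(-35\right)\right)^{2}\right) \left(-66520\right) = \left(34 - 4 \left(-4 - 140\right)^{2}\right) \left(-66520\right) = \left(34 - 4 \left(-144\right)^{2}\right) \left(-66520\right) = \left(34 - 82944\right) \left(-66520\right) = \left(-82910\right) \left(-66520\right) = 5515173200$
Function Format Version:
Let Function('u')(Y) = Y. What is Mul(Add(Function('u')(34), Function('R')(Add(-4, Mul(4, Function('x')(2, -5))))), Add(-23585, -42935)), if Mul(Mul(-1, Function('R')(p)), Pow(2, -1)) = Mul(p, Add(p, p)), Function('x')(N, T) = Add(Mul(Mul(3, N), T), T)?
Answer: 5515173200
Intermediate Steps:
Function('x')(N, T) = Add(T, Mul(3, N, T)) (Function('x')(N, T) = Add(Mul(3, N, T), T) = Add(T, Mul(3, N, T)))
Function('R')(p) = Mul(-4, Pow(p, 2)) (Function('R')(p) = Mul(-2, Mul(p, Add(p, p))) = Mul(-2, Mul(p, Mul(2, p))) = Mul(-2, Mul(2, Pow(p, 2))) = Mul(-4, Pow(p, 2)))
Mul(Add(Function('u')(34), Function('R')(Add(-4, Mul(4, Function('x')(2, -5))))), Add(-23585, -42935)) = Mul(Add(34, Mul(-4, Pow(Add(-4, Mul(4, Mul(-5, Add(1, Mul(3, 2))))), 2))), Add(-23585, -42935)) = Mul(Add(34, Mul(-4, Pow(Add(-4, Mul(4, Mul(-5, Add(1, 6)))), 2))), -66520) = Mul(Add(34, Mul(-4, Pow(Add(-4, Mul(4, Mul(-5, 7))), 2))), -66520) = Mul(Add(34, Mul(-4, Pow(Add(-4, Mul(4, -35)), 2))), -66520) = Mul(Add(34, Mul(-4, Pow(Add(-4, -140), 2))), -66520) = Mul(Add(34, Mul(-4, Pow(-144, 2))), -66520) = Mul(Add(34, Mul(-4, 20736)), -66520) = Mul(Add(34, -82944), -66520) = Mul(-82910, -66520) = 5515173200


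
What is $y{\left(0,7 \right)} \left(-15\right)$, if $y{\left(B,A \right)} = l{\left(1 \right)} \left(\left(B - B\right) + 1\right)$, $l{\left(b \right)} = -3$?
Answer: $45$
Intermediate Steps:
$y{\left(B,A \right)} = -3$ ($y{\left(B,A \right)} = - 3 \left(\left(B - B\right) + 1\right) = - 3 \left(0 + 1\right) = \left(-3\right) 1 = -3$)
$y{\left(0,7 \right)} \left(-15\right) = \left(-3\right) \left(-15\right) = 45$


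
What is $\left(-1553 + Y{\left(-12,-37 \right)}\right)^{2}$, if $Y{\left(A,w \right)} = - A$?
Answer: $2374681$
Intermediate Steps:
$\left(-1553 + Y{\left(-12,-37 \right)}\right)^{2} = \left(-1553 - -12\right)^{2} = \left(-1553 + 12\right)^{2} = \left(-1541\right)^{2} = 2374681$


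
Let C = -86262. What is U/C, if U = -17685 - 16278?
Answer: 11321/28754 ≈ 0.39372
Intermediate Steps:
U = -33963
U/C = -33963/(-86262) = -33963*(-1/86262) = 11321/28754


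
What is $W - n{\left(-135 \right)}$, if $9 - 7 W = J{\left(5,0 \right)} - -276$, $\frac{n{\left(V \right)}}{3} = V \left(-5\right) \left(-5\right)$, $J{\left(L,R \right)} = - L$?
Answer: $\frac{70613}{7} \approx 10088.0$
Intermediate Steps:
$n{\left(V \right)} = 75 V$ ($n{\left(V \right)} = 3 V \left(-5\right) \left(-5\right) = 3 - 5 V \left(-5\right) = 3 \cdot 25 V = 75 V$)
$W = - \frac{262}{7}$ ($W = \frac{9}{7} - \frac{\left(-1\right) 5 - -276}{7} = \frac{9}{7} - \frac{-5 + 276}{7} = \frac{9}{7} - \frac{271}{7} = - \frac{262}{7} \approx -37.429$)
$W - n{\left(-135 \right)} = - \frac{262}{7} - 75 \left(-135\right) = - \frac{262}{7} - -10125 = - \frac{262}{7} + 10125 = \frac{70613}{7}$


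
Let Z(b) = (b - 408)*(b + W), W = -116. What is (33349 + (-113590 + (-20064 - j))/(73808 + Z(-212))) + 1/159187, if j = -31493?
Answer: 1471393055605245/44121542416 ≈ 33349.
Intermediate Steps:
Z(b) = (-408 + b)*(-116 + b) (Z(b) = (b - 408)*(b - 116) = (-408 + b)*(-116 + b))
(33349 + (-113590 + (-20064 - j))/(73808 + Z(-212))) + 1/159187 = (33349 + (-113590 + (-20064 - 1*(-31493)))/(73808 + (47328 + (-212)**2 - 524*(-212)))) + 1/159187 = (33349 + (-113590 + (-20064 + 31493))/(73808 + (47328 + 44944 + 111088))) + 1/159187 = (33349 + (-113590 + 11429)/(73808 + 203360)) + 1/159187 = (33349 - 102161/277168) + 1/159187 = 9243173471/277168 + 1/159187 = 1471393055605245/44121542416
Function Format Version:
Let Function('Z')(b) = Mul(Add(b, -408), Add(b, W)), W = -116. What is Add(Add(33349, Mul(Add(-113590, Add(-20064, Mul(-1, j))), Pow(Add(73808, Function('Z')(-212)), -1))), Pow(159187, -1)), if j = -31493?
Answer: Rational(1471393055605245, 44121542416) ≈ 33349.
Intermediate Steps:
Function('Z')(b) = Mul(Add(-408, b), Add(-116, b)) (Function('Z')(b) = Mul(Add(b, -408), Add(b, -116)) = Mul(Add(-408, b), Add(-116, b)))
Add(Add(33349, Mul(Add(-113590, Add(-20064, Mul(-1, j))), Pow(Add(73808, Function('Z')(-212)), -1))), Pow(159187, -1)) = Add(Add(33349, Mul(Add(-113590, Add(-20064, Mul(-1, -31493))), Pow(Add(73808, Add(47328, Pow(-212, 2), Mul(-524, -212))), -1))), Pow(159187, -1)) = Add(Add(33349, Mul(Add(-113590, Add(-20064, 31493)), Pow(Add(73808, Add(47328, 44944, 111088)), -1))), Rational(1, 159187)) = Add(Add(33349, Mul(Add(-113590, 11429), Pow(Add(73808, 203360), -1))), Rational(1, 159187)) = Add(Add(33349, Mul(-102161, Pow(277168, -1))), Rational(1, 159187)) = Add(Add(33349, Mul(-102161, Rational(1, 277168))), Rational(1, 159187)) = Add(Add(33349, Rational(-102161, 277168)), Rational(1, 159187)) = Add(Rational(9243173471, 277168), Rational(1, 159187)) = Rational(1471393055605245, 44121542416)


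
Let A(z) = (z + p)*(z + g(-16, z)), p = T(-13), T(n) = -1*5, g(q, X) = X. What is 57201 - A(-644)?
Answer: -778711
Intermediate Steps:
T(n) = -5
p = -5
A(z) = 2*z*(-5 + z) (A(z) = (z - 5)*(z + z) = (-5 + z)*(2*z) = 2*z*(-5 + z))
57201 - A(-644) = 57201 - 2*(-644)*(-5 - 644) = 57201 - 2*(-644)*(-649) = 57201 - 1*835912 = 57201 - 835912 = -778711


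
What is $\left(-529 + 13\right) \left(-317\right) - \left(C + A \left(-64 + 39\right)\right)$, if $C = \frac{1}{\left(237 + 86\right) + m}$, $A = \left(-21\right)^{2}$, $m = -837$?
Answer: $\frac{89742859}{514} \approx 1.746 \cdot 10^{5}$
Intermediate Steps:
$A = 441$
$C = - \frac{1}{514}$ ($C = \frac{1}{\left(237 + 86\right) - 837} = \frac{1}{323 - 837} = \frac{1}{-514} = - \frac{1}{514} \approx -0.0019455$)
$\left(-529 + 13\right) \left(-317\right) - \left(C + A \left(-64 + 39\right)\right) = \left(-529 + 13\right) \left(-317\right) - \left(- \frac{1}{514} + 441 \left(-64 + 39\right)\right) = \left(-516\right) \left(-317\right) - \left(- \frac{1}{514} + 441 \left(-25\right)\right) = 163572 - \left(- \frac{1}{514} - 11025\right) = 163572 - - \frac{5666851}{514} = 163572 + \frac{5666851}{514} = \frac{89742859}{514}$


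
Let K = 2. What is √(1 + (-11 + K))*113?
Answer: 226*I*√2 ≈ 319.61*I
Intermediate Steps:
√(1 + (-11 + K))*113 = √(1 + (-11 + 2))*113 = √(1 - 9)*113 = √(-8)*113 = (2*I*√2)*113 = 226*I*√2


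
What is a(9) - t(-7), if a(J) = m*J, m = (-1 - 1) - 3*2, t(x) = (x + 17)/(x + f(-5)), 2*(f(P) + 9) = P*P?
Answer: -484/7 ≈ -69.143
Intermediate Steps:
f(P) = -9 + P²/2 (f(P) = -9 + (P*P)/2 = -9 + P²/2)
t(x) = (17 + x)/(7/2 + x) (t(x) = (x + 17)/(x + (-9 + (½)*(-5)²)) = (17 + x)/(x + (-9 + (½)*25)) = (17 + x)/(x + (-9 + 25/2)) = (17 + x)/(x + 7/2) = (17 + x)/(7/2 + x))
m = -8 (m = -2 - 6 = -8)
a(J) = -8*J
a(9) - t(-7) = -8*9 - 2*(17 - 7)/(7 + 2*(-7)) = -72 - 2*10/(7 - 14) = -72 - 2*10/(-7) = -72 - 2*(-1)*10/7 = -72 - 1*(-20/7) = -72 + 20/7 = -484/7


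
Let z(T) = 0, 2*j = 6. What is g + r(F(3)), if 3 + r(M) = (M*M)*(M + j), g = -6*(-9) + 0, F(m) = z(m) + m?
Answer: 105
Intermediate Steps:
j = 3 (j = (½)*6 = 3)
F(m) = m (F(m) = 0 + m = m)
g = 54 (g = 54 + 0 = 54)
r(M) = -3 + M²*(3 + M) (r(M) = -3 + (M*M)*(M + 3) = -3 + M²*(3 + M))
g + r(F(3)) = 54 + (-3 + 3³ + 3*3²) = 54 + (-3 + 27 + 3*9) = 54 + (-3 + 27 + 27) = 54 + 51 = 105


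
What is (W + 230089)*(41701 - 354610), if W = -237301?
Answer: 2256699708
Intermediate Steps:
(W + 230089)*(41701 - 354610) = (-237301 + 230089)*(41701 - 354610) = -7212*(-312909) = 2256699708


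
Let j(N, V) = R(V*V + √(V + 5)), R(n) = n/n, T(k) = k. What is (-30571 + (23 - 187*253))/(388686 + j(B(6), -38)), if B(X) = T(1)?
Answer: -77859/388687 ≈ -0.20031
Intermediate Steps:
B(X) = 1
R(n) = 1
j(N, V) = 1
(-30571 + (23 - 187*253))/(388686 + j(B(6), -38)) = (-30571 + (23 - 187*253))/(388686 + 1) = (-30571 + (23 - 47311))/388687 = (-30571 - 47288)*(1/388687) = -77859*1/388687 = -77859/388687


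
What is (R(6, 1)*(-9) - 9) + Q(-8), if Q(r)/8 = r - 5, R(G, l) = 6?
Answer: -167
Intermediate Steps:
Q(r) = -40 + 8*r (Q(r) = 8*(r - 5) = 8*(-5 + r) = -40 + 8*r)
(R(6, 1)*(-9) - 9) + Q(-8) = (6*(-9) - 9) + (-40 + 8*(-8)) = (-54 - 9) + (-40 - 64) = -63 - 104 = -167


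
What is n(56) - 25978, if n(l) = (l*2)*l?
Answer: -19706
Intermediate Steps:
n(l) = 2*l² (n(l) = (2*l)*l = 2*l²)
n(56) - 25978 = 2*56² - 25978 = 2*3136 - 25978 = 6272 - 25978 = -19706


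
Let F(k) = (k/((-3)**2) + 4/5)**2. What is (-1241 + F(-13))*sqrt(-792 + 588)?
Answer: -5024368*I*sqrt(51)/2025 ≈ -17719.0*I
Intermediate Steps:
F(k) = (4/5 + k/9)**2 (F(k) = (k/9 + 4*(1/5))**2 = (k*(1/9) + 4/5)**2 = (k/9 + 4/5)**2 = (4/5 + k/9)**2)
(-1241 + F(-13))*sqrt(-792 + 588) = (-1241 + (36 + 5*(-13))**2/2025)*sqrt(-792 + 588) = (-1241 + (36 - 65)**2/2025)*sqrt(-204) = (-1241 + (1/2025)*(-29)**2)*(2*I*sqrt(51)) = (-1241 + (1/2025)*841)*(2*I*sqrt(51)) = (-1241 + 841/2025)*(2*I*sqrt(51)) = -5024368*I*sqrt(51)/2025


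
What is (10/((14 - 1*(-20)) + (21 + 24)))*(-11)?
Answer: -110/79 ≈ -1.3924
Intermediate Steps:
(10/((14 - 1*(-20)) + (21 + 24)))*(-11) = (10/((14 + 20) + 45))*(-11) = (10/(34 + 45))*(-11) = (10/79)*(-11) = -110/79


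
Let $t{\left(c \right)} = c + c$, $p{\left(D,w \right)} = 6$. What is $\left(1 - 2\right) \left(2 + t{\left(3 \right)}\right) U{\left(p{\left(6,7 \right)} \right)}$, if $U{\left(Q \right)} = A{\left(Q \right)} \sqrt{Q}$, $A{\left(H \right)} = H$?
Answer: $- 48 \sqrt{6} \approx -117.58$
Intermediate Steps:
$U{\left(Q \right)} = Q^{\frac{3}{2}}$ ($U{\left(Q \right)} = Q \sqrt{Q} = Q^{\frac{3}{2}}$)
$t{\left(c \right)} = 2 c$
$\left(1 - 2\right) \left(2 + t{\left(3 \right)}\right) U{\left(p{\left(6,7 \right)} \right)} = \left(1 - 2\right) \left(2 + 2 \cdot 3\right) 6^{\frac{3}{2}} = - (2 + 6) 6 \sqrt{6} = \left(-1\right) 8 \cdot 6 \sqrt{6} = - 8 \cdot 6 \sqrt{6} = - 48 \sqrt{6}$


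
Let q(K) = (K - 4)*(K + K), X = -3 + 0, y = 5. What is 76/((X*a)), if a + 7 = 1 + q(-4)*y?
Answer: -38/471 ≈ -0.080679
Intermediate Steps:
X = -3
q(K) = 2*K*(-4 + K) (q(K) = (-4 + K)*(2*K) = 2*K*(-4 + K))
a = 314 (a = -7 + (1 + (2*(-4)*(-4 - 4))*5) = -7 + (1 + (2*(-4)*(-8))*5) = -7 + (1 + 64*5) = -7 + (1 + 320) = -7 + 321 = 314)
76/((X*a)) = 76/((-3*314)) = 76/(-942) = 76*(-1/942) = -38/471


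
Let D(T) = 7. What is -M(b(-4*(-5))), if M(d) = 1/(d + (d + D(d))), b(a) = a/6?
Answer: -3/41 ≈ -0.073171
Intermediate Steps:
b(a) = a/6 (b(a) = a*(⅙) = a/6)
M(d) = 1/(7 + 2*d) (M(d) = 1/(d + (d + 7)) = 1/(d + (7 + d)) = 1/(7 + 2*d))
-M(b(-4*(-5))) = -1/(7 + 2*((-4*(-5))/6)) = -1/(7 + 2*((⅙)*20)) = -1/(7 + 2*(10/3)) = -1/(7 + 20/3) = -1/41/3 = -1*3/41 = -3/41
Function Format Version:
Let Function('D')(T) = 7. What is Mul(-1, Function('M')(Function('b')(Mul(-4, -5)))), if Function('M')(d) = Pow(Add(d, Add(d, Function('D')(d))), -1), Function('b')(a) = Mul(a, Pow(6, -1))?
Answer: Rational(-3, 41) ≈ -0.073171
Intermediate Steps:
Function('b')(a) = Mul(Rational(1, 6), a) (Function('b')(a) = Mul(a, Rational(1, 6)) = Mul(Rational(1, 6), a))
Function('M')(d) = Pow(Add(7, Mul(2, d)), -1) (Function('M')(d) = Pow(Add(d, Add(d, 7)), -1) = Pow(Add(d, Add(7, d)), -1) = Pow(Add(7, Mul(2, d)), -1))
Mul(-1, Function('M')(Function('b')(Mul(-4, -5)))) = Mul(-1, Pow(Add(7, Mul(2, Mul(Rational(1, 6), Mul(-4, -5)))), -1)) = Mul(-1, Pow(Add(7, Mul(2, Mul(Rational(1, 6), 20))), -1)) = Mul(-1, Pow(Add(7, Mul(2, Rational(10, 3))), -1)) = Mul(-1, Pow(Add(7, Rational(20, 3)), -1)) = Mul(-1, Pow(Rational(41, 3), -1)) = Mul(-1, Rational(3, 41)) = Rational(-3, 41)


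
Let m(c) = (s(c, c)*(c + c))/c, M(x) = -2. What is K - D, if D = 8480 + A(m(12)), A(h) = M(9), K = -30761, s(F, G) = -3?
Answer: -39239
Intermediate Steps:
m(c) = -6 (m(c) = (-3*(c + c))/c = (-6*c)/c = -6)
A(h) = -2
D = 8478 (D = 8480 - 2 = 8478)
K - D = -30761 - 1*8478 = -30761 - 8478 = -39239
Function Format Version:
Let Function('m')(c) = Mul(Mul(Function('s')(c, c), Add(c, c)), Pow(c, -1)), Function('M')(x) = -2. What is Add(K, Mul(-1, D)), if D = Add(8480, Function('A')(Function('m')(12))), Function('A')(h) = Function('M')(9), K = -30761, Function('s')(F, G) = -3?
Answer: -39239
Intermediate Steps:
Function('m')(c) = -6 (Function('m')(c) = Mul(Mul(-3, Add(c, c)), Pow(c, -1)) = Mul(Mul(-3, Mul(2, c)), Pow(c, -1)) = Mul(Mul(-6, c), Pow(c, -1)) = -6)
Function('A')(h) = -2
D = 8478 (D = Add(8480, -2) = 8478)
Add(K, Mul(-1, D)) = Add(-30761, Mul(-1, 8478)) = Add(-30761, -8478) = -39239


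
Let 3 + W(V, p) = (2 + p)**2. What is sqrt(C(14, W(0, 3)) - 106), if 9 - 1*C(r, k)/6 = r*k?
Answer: 10*I*sqrt(19) ≈ 43.589*I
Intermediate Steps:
W(V, p) = -3 + (2 + p)**2
C(r, k) = 54 - 6*k*r (C(r, k) = 54 - 6*r*k = 54 - 6*k*r)
sqrt(C(14, W(0, 3)) - 106) = sqrt((54 - 6*(-3 + (2 + 3)**2)*14) - 106) = sqrt((54 - 6*(-3 + 5**2)*14) - 106) = sqrt((54 - 6*(-3 + 25)*14) - 106) = sqrt((54 - 6*22*14) - 106) = sqrt((54 - 1848) - 106) = sqrt(-1794 - 106) = sqrt(-1900) = 10*I*sqrt(19)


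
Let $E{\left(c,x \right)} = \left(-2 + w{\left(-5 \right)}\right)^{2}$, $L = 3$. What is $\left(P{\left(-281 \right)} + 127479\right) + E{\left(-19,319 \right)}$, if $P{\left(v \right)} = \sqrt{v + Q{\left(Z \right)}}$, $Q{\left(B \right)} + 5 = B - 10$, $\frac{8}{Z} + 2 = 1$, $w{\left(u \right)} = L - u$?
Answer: $127515 + 4 i \sqrt{19} \approx 1.2752 \cdot 10^{5} + 17.436 i$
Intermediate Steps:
$w{\left(u \right)} = 3 - u$
$Z = -8$ ($Z = \frac{8}{-2 + 1} = \frac{8}{-1} = 8 \left(-1\right) = -8$)
$Q{\left(B \right)} = -15 + B$ ($Q{\left(B \right)} = -5 + \left(B - 10\right) = -5 + \left(-10 + B\right) = -15 + B$)
$E{\left(c,x \right)} = 36$ ($E{\left(c,x \right)} = \left(-2 + \left(3 - -5\right)\right)^{2} = \left(-2 + \left(3 + 5\right)\right)^{2} = \left(-2 + 8\right)^{2} = 6^{2} = 36$)
$P{\left(v \right)} = \sqrt{-23 + v}$ ($P{\left(v \right)} = \sqrt{v - 23} = \sqrt{-23 + v}$)
$\left(P{\left(-281 \right)} + 127479\right) + E{\left(-19,319 \right)} = \left(\sqrt{-23 - 281} + 127479\right) + 36 = \left(\sqrt{-304} + 127479\right) + 36 = \left(4 i \sqrt{19} + 127479\right) + 36 = \left(127479 + 4 i \sqrt{19}\right) + 36 = 127515 + 4 i \sqrt{19}$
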